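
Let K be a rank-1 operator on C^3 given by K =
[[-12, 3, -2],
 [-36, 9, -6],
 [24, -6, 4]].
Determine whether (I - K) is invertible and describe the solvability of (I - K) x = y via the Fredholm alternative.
(I - K) is singular (det(I - K) = 0, i.e. 1 ∈ sigma(K)). (I - K) x = y is solvable iff y ⊥ ker((I - K)^*) = span{(-12, 3, -2)}, i.e. iff -12y_1 + 3y_2 - 2y_3 = 0. When solvable, the solutions are x = y + c·(1, 3, -2), c arbitrary (ker(I - K) = span{(1, 3, -2)}, dimension 1).

K has rank 1, so it is an outer product K = u v^T: every row of K is a multiple of one row vector. Reading off the entries, u = (1, 3, -2) and v = (-12, 3, -2) (row i of K equals u_i·v^T). A rank-one matrix u v^T satisfies K u = u (v·u) and kills the (2)-dimensional subspace v^⊥, so its characteristic polynomial is lambda^2 (lambda - v·u) with v·u = tr K = 1. Hence the eigenvalues of I - K are 1 (multiplicity 2) and 1 - (1) = 0, so det(I - K) = 0. (Direct check: I - K =
[[13, -3, 2],
 [36, -8, 6],
 [-24, 6, -3]]
has determinant 0.) So 1 is an eigenvalue of K and (I - K) is not invertible. The finite-dimensional Fredholm alternative says: either (I - K) is invertible, or ker(I - K) ≠ {0} and then range(I - K) = ker((I - K)^*)^⊥, with dim ker(I - K) = dim ker((I - K)^*). We are in the second case, so we need both kernels. Kernel of I - K: (I - K) u = u - u (v·u) = u - u = 0, so ker(I - K) = span{u} = span{(1, 3, -2)} (it is exactly 1-dimensional because rank(I - K) = 2). Kernel of the adjoint: K is real, so (I - K)^* = I - K^T = I - v u^T, and (I - v u^T) v = v - v (u·v) = 0; hence ker((I - K)^*) = span{v} = span{(-12, 3, -2)}. Therefore (I - K) x = y is solvable iff <y, v> = 0, i.e. iff -12y_1 + 3y_2 - 2y_3 = 0. When this holds, K y = u (v·y) = 0, so (I - K) y = y and x = y is a particular solution; the full solution set is the line x = y + c·u = y + c·(1, 3, -2), c ∈ C.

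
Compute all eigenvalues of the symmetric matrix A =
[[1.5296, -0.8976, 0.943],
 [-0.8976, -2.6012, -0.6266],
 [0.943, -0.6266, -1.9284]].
sigma(A) ≈ {-3, -2, 2}

A is real symmetric, so its spectrum consists of real eigenvalues. Expanding the characteristic polynomial of the displayed matrix gives
  det(λ I - A) = p(λ) = λ^3 + (3)λ^2 + (-4)λ + (-12).
Solving p(λ) = 0 yields eigenvalues ≈ -3, -2, 2. (A is shown rounded to 4 decimals, so these recover the underlying integer eigenvalues to within that precision.)
Verification: the trace of A = -3 equals the sum of eigenvalues -3, and det(A) ≈ 11.9997 matches the eigenvalue product 12.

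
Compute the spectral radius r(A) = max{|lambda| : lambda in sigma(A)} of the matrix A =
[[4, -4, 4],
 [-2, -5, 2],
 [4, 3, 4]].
r(A) = 8

The eigenvalues of A are the roots of its characteristic polynomial. With M = A (coefficients from the trace, the sum of principal 2x2 minors, and det A):
  p(λ) = det(λ I - M) = λ^3 - 3λ^2 - 54λ + 112.
By the rational root theorem any rational root is an integer divisor of 112. Testing λ = -7: p(-7) = -343 - 147 + 378 + 112 = 0, so λ = -7 is a root. Dividing out (λ + 7) leaves p(λ) = (λ + 7)(λ^2 - 10λ + 16). For λ^2 - 10λ + 16 the discriminant is 36. It is a perfect square (6^2), so the roots are rational: λ = (10 ± 6)/2 = 8, 2.
Thus the eigenvalues (to 4 decimals) are 8 (modulus 8); 2 (modulus 2); -7 (modulus 7). The spectral radius is the largest modulus: r(A) = 8. (Cross-check: r(A) ≤ ||A||_2 ≈ 8.152; equality holds whenever A is normal, though it can also hold for some non-normal A.)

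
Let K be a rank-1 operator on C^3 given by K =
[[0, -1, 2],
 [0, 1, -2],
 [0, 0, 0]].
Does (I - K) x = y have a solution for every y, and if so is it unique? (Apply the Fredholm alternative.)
(I - K) is singular (det(I - K) = 0, i.e. 1 ∈ sigma(K)). (I - K) x = y is solvable iff y ⊥ ker((I - K)^*) = span{(0, -1, 2)}, i.e. iff -y_2 + 2y_3 = 0. When solvable, the solutions are x = y + c·(1, -1, 0), c arbitrary (ker(I - K) = span{(1, -1, 0)}, dimension 1).

K has rank 1, so it is an outer product K = u v^T: every row of K is a multiple of one row vector. Reading off the entries, u = (1, -1, 0) and v = (0, -1, 2) (row i of K equals u_i·v^T). A rank-one matrix u v^T satisfies K u = u (v·u) and kills the (2)-dimensional subspace v^⊥, so its characteristic polynomial is lambda^2 (lambda - v·u) with v·u = tr K = 1. Hence the eigenvalues of I - K are 1 (multiplicity 2) and 1 - (1) = 0, so det(I - K) = 0. (Direct check: I - K =
[[1, 1, -2],
 [0, 0, 2],
 [0, 0, 1]]
has determinant 0.) So 1 is an eigenvalue of K and (I - K) is not invertible. The finite-dimensional Fredholm alternative says: either (I - K) is invertible, or ker(I - K) ≠ {0} and then range(I - K) = ker((I - K)^*)^⊥, with dim ker(I - K) = dim ker((I - K)^*). We are in the second case, so we need both kernels. Kernel of I - K: (I - K) u = u - u (v·u) = u - u = 0, so ker(I - K) = span{u} = span{(1, -1, 0)} (it is exactly 1-dimensional because rank(I - K) = 2). Kernel of the adjoint: K is real, so (I - K)^* = I - K^T = I - v u^T, and (I - v u^T) v = v - v (u·v) = 0; hence ker((I - K)^*) = span{v} = span{(0, -1, 2)}. Therefore (I - K) x = y is solvable iff <y, v> = 0, i.e. iff -y_2 + 2y_3 = 0. When this holds, K y = u (v·y) = 0, so (I - K) y = y and x = y is a particular solution; the full solution set is the line x = y + c·u = y + c·(1, -1, 0), c ∈ C.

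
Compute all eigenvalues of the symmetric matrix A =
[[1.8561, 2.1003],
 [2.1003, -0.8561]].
sigma(A) ≈ {-2, 3}

A is real symmetric, so its spectrum consists of real eigenvalues. Expanding the characteristic polynomial of the displayed matrix gives
  det(λ I - A) = p(λ) = λ^2 + (-1)λ + (-6).
Solving p(λ) = 0 yields eigenvalues ≈ -2, 3. (A is shown rounded to 4 decimals, so these recover the underlying integer eigenvalues to within that precision.)
Verification: the trace of A = 1 equals the sum of eigenvalues 1, and det(A) ≈ -6.0003 matches the eigenvalue product -6.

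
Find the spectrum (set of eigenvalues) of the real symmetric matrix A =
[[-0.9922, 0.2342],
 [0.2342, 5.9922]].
sigma(A) ≈ {-1, 6}

A is real symmetric, so its spectrum consists of real eigenvalues. Expanding the characteristic polynomial of the displayed matrix gives
  det(λ I - A) = p(λ) = λ^2 + (-5)λ + (-6).
Solving p(λ) = 0 yields eigenvalues ≈ -1, 6. (A is shown rounded to 4 decimals, so these recover the underlying integer eigenvalues to within that precision.)
Verification: the trace of A = 5 equals the sum of eigenvalues 5, and det(A) ≈ -6.0003 matches the eigenvalue product -6.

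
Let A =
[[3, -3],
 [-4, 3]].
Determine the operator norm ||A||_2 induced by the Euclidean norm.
||A||_2 = sqrt((43 + sqrt(1813))/2) ≈ 6.5414 (= sqrt(largest eigenvalue of A^T A))

||A||_2 = sigma_max(A) = sqrt(lambda_max(A^T A)). Form the symmetric matrix M = A^T A =
[[25, -21],
 [-21, 18]].
Its characteristic polynomial (trace, determinant of M give the coefficients) is
  p(λ) = det(λ I - M) = λ^2 - 43λ + 9.
For λ^2 - 43λ + 9 the discriminant is 1813. It is nonnegative but not a perfect square, so the roots are real and irrational: λ = (43 ± sqrt(1813))/2 ≈ 42.7897, 0.2103.
So the eigenvalues of A^T A are ≈ 0.2103, 42.7897 (all ≥ 0, as they must be for A^T A). The largest is λ_max = (43 + sqrt(1813))/2 ≈ 42.7897, hence ||A||_2 = sqrt(λ_max) = sqrt((43 + sqrt(1813))/2) ≈ 6.5414.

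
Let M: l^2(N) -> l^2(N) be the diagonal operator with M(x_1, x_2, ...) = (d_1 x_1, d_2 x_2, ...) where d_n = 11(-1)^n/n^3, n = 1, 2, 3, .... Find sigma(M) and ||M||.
sigma(M) = {11(-1)^n/n^3 : n ≥ 1} ∪ {0}; ||M|| = 11

A bounded diagonal operator on l^2 with diagonal entries d_n has spectrum equal to the closure of {d_n : n ≥ 1}: every d_n is an eigenvalue (with eigenvector e_n), so {d_n} ⊂ sigma(M); the spectrum is closed, so its closure is too; and for lambda not in the closure, (M - lambda I) has bounded inverse (the diagonal entries 1/(d_n - lambda) are bounded). For our sequence d_n = 11(-1)^n/n^3, n = 1, 2, 3, ...:
  - {d_n} = {11(-1)^n/n^3 : n ≥ 1}; the only limit point is 0
  - closure = {11(-1)^n/n^3 : n ≥ 1} ∪ {0}
For the norm: a diagonal operator has ||M|| = sup_n |d_n|. Here |d_n| = 11/n^3 is decreasing, so sup_n |d_n| = |d_1| = 11. So ||M|| = 11.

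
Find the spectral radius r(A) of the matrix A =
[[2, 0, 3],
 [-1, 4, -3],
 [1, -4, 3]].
r(A) = (9 + sqrt(37))/2 ≈ 7.5414

The eigenvalues of A are the roots of its characteristic polynomial. With M = A (coefficients from the trace, the sum of principal 2x2 minors, and det A):
  p(λ) = det(λ I - M) = λ^3 - 9λ^2 + 11λ.
The constant term is 0, so λ = 0 is a root. Dividing out λ leaves p(λ) = λ(λ^2 - 9λ + 11). For λ^2 - 9λ + 11 the discriminant is 37. It is nonnegative but not a perfect square, so the roots are real and irrational: λ = (9 ± sqrt(37))/2 ≈ 7.5414, 1.4586.
Thus the eigenvalues (to 4 decimals) are 7.5414 (modulus 7.5414); 1.4586 (modulus 1.4586); 0 (modulus 0). The spectral radius is the largest modulus: r(A) = (9 + sqrt(37))/2 ≈ 7.5414. (Cross-check: r(A) ≤ ||A||_2 ≈ 7.5792; equality holds whenever A is normal, though it can also hold for some non-normal A.)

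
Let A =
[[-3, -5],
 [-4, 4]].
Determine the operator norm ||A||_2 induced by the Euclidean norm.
||A||_2 = sqrt((66 + sqrt(260))/2) ≈ 6.408 (= sqrt(largest eigenvalue of A^T A))

||A||_2 = sigma_max(A) = sqrt(lambda_max(A^T A)). Form the symmetric matrix M = A^T A =
[[25, -1],
 [-1, 41]].
Its characteristic polynomial (trace, determinant of M give the coefficients) is
  p(λ) = det(λ I - M) = λ^2 - 66λ + 1024.
For λ^2 - 66λ + 1024 the discriminant is 260. It is nonnegative but not a perfect square, so the roots are real and irrational: λ = (66 ± sqrt(260))/2 ≈ 41.0623, 24.9377.
So the eigenvalues of A^T A are ≈ 24.9377, 41.0623 (all ≥ 0, as they must be for A^T A). The largest is λ_max = (66 + sqrt(260))/2 ≈ 41.0623, hence ||A||_2 = sqrt(λ_max) = sqrt((66 + sqrt(260))/2) ≈ 6.408.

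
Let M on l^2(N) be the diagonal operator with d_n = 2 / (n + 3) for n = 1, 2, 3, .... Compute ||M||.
||M|| = 1/2 (attained at n = 1)

For M diagonal, ||M|| = sup_n |d_n| = sup_n 2/(n + 3). This is positive and strictly decreasing in n, so the supremum is attained at n = 1: d_1 = 2/(1 + 3) = 1/2. Hence ||M|| = 1/2.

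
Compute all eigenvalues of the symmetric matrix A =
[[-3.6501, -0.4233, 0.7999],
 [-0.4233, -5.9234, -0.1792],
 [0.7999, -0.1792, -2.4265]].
sigma(A) ≈ {-6, -4, -2}

A is real symmetric, so its spectrum consists of real eigenvalues. Expanding the characteristic polynomial of the displayed matrix gives
  det(λ I - A) = p(λ) = λ^3 + (12)λ^2 + (44)λ + (48).
Solving p(λ) = 0 yields eigenvalues ≈ -6, -4, -2. (A is shown rounded to 4 decimals, so these recover the underlying integer eigenvalues to within that precision.)
Verification: the trace of A = -12 equals the sum of eigenvalues -12, and det(A) ≈ -48.0000 matches the eigenvalue product -48.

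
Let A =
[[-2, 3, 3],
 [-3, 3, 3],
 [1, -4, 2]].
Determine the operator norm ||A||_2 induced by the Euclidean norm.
||A||_2 ≈ 7.2898 (= sqrt(largest eigenvalue of A^T A))

||A||_2 = sigma_max(A) = sqrt(lambda_max(A^T A)). Form the symmetric matrix M = A^T A =
[[14, -19, -13],
 [-19, 34, 10],
 [-13, 10, 22]].
Its characteristic polynomial (trace, sum of principal 2x2 minors, determinant of M give the coefficients) is
  p(λ) = det(λ I - M) = λ^3 - 70λ^2 + 902λ - 324.
No integer candidate from the rational root theorem (±divisors of 324) is a root, so the roots are irrational. The cubic discriminant is Δ = 972046496 > 0, so there are three distinct real roots. p(0) = -324 and p(1) = 509 have opposite signs, so a root lies in (0, 1); Newton's method refines it to λ ≈ 0.3698. p(16) = 284 and p(17) = -307 have opposite signs, so a root lies in (16, 17); Newton's method refines it to λ ≈ 16.4892. p(53) = -271 and p(54) = 1728 have opposite signs, so a root lies in (53, 54); Newton's method refines it to λ ≈ 53.141. Check (Vieta): the three roots sum to 70, matching tr M = 70.
So the eigenvalues of A^T A are ≈ 0.3698, 16.4892, 53.141 (all ≥ 0, as they must be for A^T A). The largest is λ_max ≈ 53.141, hence ||A||_2 = sqrt(λ_max) ≈ 7.2898.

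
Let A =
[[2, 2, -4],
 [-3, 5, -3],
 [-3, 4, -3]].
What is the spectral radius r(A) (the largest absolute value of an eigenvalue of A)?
r(A) = (2 + sqrt(40))/2 ≈ 4.1623

The eigenvalues of A are the roots of its characteristic polynomial. With M = A (coefficients from the trace, the sum of principal 2x2 minors, and det A):
  p(λ) = det(λ I - M) = λ^3 - 4λ^2 - 5λ + 18.
By the rational root theorem any rational root is an integer divisor of 18. Testing λ = 2: p(2) = 8 - 16 - 10 + 18 = 0, so λ = 2 is a root. Dividing out (λ - 2) leaves p(λ) = (λ - 2)(λ^2 - 2λ - 9). For λ^2 - 2λ - 9 the discriminant is 40. It is nonnegative but not a perfect square, so the roots are real and irrational: λ = (2 ± sqrt(40))/2 ≈ 4.1623, -2.1623.
Thus the eigenvalues (to 4 decimals) are 4.1623 (modulus 4.1623); -2.1623 (modulus 2.1623); 2 (modulus 2). The spectral radius is the largest modulus: r(A) = (2 + sqrt(40))/2 ≈ 4.1623. (Cross-check: r(A) ≤ ||A||_2 ≈ 9.1796; equality holds whenever A is normal, though it can also hold for some non-normal A.)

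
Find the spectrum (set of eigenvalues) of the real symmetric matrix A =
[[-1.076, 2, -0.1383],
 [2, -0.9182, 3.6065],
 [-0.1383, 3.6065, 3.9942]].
sigma(A) ≈ {-4, 0, 6}

A is real symmetric, so its spectrum consists of real eigenvalues. Expanding the characteristic polynomial of the displayed matrix gives
  det(λ I - A) = p(λ) = λ^3 + (-2)λ^2 + (-24)λ + (0).
Solving p(λ) = 0 yields eigenvalues ≈ -4, 0, 6. (A is shown rounded to 4 decimals, so these recover the underlying integer eigenvalues to within that precision.)
Verification: the trace of A = 2 equals the sum of eigenvalues 2, and det(A) ≈ 0.0008 matches the eigenvalue product 0.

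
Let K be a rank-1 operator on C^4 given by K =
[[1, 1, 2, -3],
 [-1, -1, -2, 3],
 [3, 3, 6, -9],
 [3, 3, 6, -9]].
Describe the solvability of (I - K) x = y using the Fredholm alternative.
(I - K) is invertible (det(I - K) = 4 ≠ 0), so for every y in C^4 the equation (I - K) x = y has a unique solution.

K has rank 1, so it is an outer product K = u v^T: every row of K is a multiple of one row vector. Reading off the entries, u = (-1, 1, -3, -3) and v = (-1, -1, -2, 3) (row i of K equals u_i·v^T). A rank-one matrix u v^T satisfies K u = u (v·u) and kills the (3)-dimensional subspace v^⊥, so its characteristic polynomial is lambda^3 (lambda - v·u) with v·u = tr K = -3. Hence the eigenvalues of I - K are 1 (multiplicity 3) and 1 - (-3) = 4, so det(I - K) = 4. (Direct check: I - K =
[[0, -1, -2, 3],
 [1, 2, 2, -3],
 [-3, -3, -5, 9],
 [-3, -3, -6, 10]]
has determinant 4.) The finite-dimensional Fredholm alternative says: either (I - K) is invertible, or ker(I - K) ≠ {0} and then range(I - K) = ker((I - K)^*)^⊥, with dim ker(I - K) = dim ker((I - K)^*). Since det(I - K) ≠ 0, 1 is not an eigenvalue of K and ker(I - K) = {0}, so we are in the first case: for every y there is a unique x = (I - K)^(-1) y. Explicitly, by the Sherman–Morrison formula, (I - u v^T)^(-1) = I + u v^T/(1 - v·u), i.e. (I - K)^(-1) = I + K/(4).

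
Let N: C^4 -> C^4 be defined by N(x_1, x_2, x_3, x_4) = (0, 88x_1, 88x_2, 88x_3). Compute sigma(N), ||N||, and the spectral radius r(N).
sigma(N) = {0}; ||N|| = 88; r(N) = 0. (N is nilpotent with N^4 = 0.)

On C^4, N is a strictly lower-triangular matrix with 88 on the subdiagonal and zeros elsewhere, so its characteristic polynomial is lambda^4 and every eigenvalue is 0: sigma(N) = {0}. For the operator norm, N e_i = 88e_{i+1} for i = 1, ..., 3 and N e_4 = 0, so the singular values of N are 88 (with multiplicity 3) and 0; hence ||N|| = 88. The spectral radius r(N) = max|lambda| = 0. Note ||N|| > r(N) — characteristic of non-normal nilpotent operators. Indeed N^4 = 0.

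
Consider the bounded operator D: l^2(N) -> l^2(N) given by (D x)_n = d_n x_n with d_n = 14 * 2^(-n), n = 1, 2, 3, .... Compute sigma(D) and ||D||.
sigma(D) = {14 * 2^(-n) : n ≥ 1} ∪ {0}; ||D|| = 7

A bounded diagonal operator on l^2 with diagonal entries d_n has spectrum equal to the closure of {d_n : n ≥ 1}: every d_n is an eigenvalue (with eigenvector e_n), so {d_n} ⊂ sigma(D); the spectrum is closed, so its closure is too; and for lambda not in the closure, (D - lambda I) has bounded inverse (the diagonal entries 1/(d_n - lambda) are bounded). For our sequence d_n = 14 * 2^(-n), n = 1, 2, 3, ...:
  - {d_n} = {14 * 2^(-n) : n ≥ 1}; the only limit point is 0
  - closure = {14 * 2^(-n) : n ≥ 1} ∪ {0}
For the norm: a diagonal operator has ||D|| = sup_n |d_n|. Here d_n = 14 * 2^(-n) is positive and decreasing, so sup_n |d_n| = d_1 = 14/2 = 7. So ||D|| = 7.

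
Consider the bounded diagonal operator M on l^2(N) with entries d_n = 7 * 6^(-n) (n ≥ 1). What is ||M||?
||M|| = 7/6 (attained at n = 1)

For M diagonal, ||M|| = sup_n |d_n|. The sequence d_n = 7 * 6^(-n) is positive and strictly decreasing (ratio 6^(-1) < 1), so the supremum is d_1 = 7/6. Hence ||M|| = 7/6.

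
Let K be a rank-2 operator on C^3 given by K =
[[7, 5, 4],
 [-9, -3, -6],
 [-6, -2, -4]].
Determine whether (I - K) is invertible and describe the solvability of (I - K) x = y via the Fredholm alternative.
(I - K) is invertible (det(I - K) = 21 ≠ 0), so for every y in C^3 the equation (I - K) x = y has a unique solution.

K has rank 2 and factors as K = U V^T = u1 v1^T + u2 v2^T with u1 = (-2, 3, 2), v1 = (-3, -1, -2), u2 = (-1, 0, 0), v2 = (-1, -3, 0) (multiplying out reproduces the displayed K). The nonzero eigenvalues of U V^T coincide with those of the 2 x 2 matrix G = V^T U = [[v1·u1, v1·u2], [v2·u1, v2·u2]] = [[-1, 3], [-7, 1]], and by the Sylvester determinant identity det(I_3 - U V^T) = det(I_2 - V^T U) = det([[2, -3], [7, 0]]) = (2)(0) - (-3)(7) = 21. (Direct check: I - K =
[[-6, -5, -4],
 [9, 4, 6],
 [6, 2, 5]]
has determinant 21.) The finite-dimensional Fredholm alternative says: either (I - K) is invertible, or ker(I - K) ≠ {0} and then range(I - K) = ker((I - K)^*)^⊥, with dim ker(I - K) = dim ker((I - K)^*). Since det(I - K) ≠ 0, 1 is not an eigenvalue of K and ker(I - K) = {0}, so we are in the first case: for every y there is a unique x = (I - K)^(-1) y. (Explicitly, by the Woodbury identity, (I - U V^T)^(-1) = I + U (I_2 - G)^(-1) V^T.)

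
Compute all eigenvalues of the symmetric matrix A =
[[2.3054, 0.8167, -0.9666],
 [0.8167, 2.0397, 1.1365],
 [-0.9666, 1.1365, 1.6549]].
sigma(A) ≈ {0, 3} (3 with multiplicity 2)

A is real symmetric, so its spectrum consists of real eigenvalues. Expanding the characteristic polynomial of the displayed matrix gives
  det(λ I - A) = p(λ) = λ^3 + (-6)λ^2 + (9)λ + (0).
Solving p(λ) = 0 yields eigenvalues ≈ 0, 3, 3. (A is shown rounded to 4 decimals, so these recover the underlying integer eigenvalues to within that precision.)
Verification: the trace of A = 6 equals the sum of eigenvalues 6, and det(A) ≈ 0.0003 matches the eigenvalue product 0.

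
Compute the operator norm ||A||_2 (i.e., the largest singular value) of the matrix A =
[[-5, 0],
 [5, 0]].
||A||_2 = sqrt(50) ≈ 7.0711 (= sqrt(largest eigenvalue of A^T A))

||A||_2 = sigma_max(A) = sqrt(lambda_max(A^T A)). Form the symmetric matrix M = A^T A =
[[50, 0],
 [0, 0]].
Its characteristic polynomial (trace, determinant of M give the coefficients) is
  p(λ) = det(λ I - M) = λ^2 - 50λ.
For λ^2 - 50λ the discriminant is 2500. It is a perfect square (50^2), so the roots are rational: λ = (50 ± 50)/2 = 50, 0.
So the eigenvalues of A^T A are ≈ 0, 50 (all ≥ 0, as they must be for A^T A). The largest is λ_max = 50, hence ||A||_2 = sqrt(λ_max) = sqrt(50) ≈ 7.0711.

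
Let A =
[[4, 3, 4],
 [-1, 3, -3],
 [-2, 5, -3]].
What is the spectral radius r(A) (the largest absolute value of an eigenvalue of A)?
r(A) ≈ 3.6793

The eigenvalues of A are the roots of its characteristic polynomial. With M = A (coefficients from the trace, the sum of principal 2x2 minors, and det A):
  p(λ) = det(λ I - M) = λ^3 - 4λ^2 + 17λ - 37.
No integer candidate from the rational root theorem (±divisors of 37) is a root, so the roots are irrational. The cubic discriminant is Δ = -16175 < 0, so there is one real root and a complex-conjugate pair. p(2) = -11 and p(3) = 5 have opposite signs, so a root lies in (2, 3); Newton's method refines it to λ ≈ 2.7331. Dividing out (λ - (2.7331)) leaves approximately λ^2 - 1.2669λ + 13.5375. For λ^2 - 1.2669λ + 13.5375 the discriminant is -52.5451. It is negative, so the remaining roots are the complex-conjugate pair λ ≈ 0.6334 ± 3.6244i. Their product equals the constant term, so |λ|^2 ≈ 13.5375 and |λ| ≈ 3.6793.
Thus the eigenvalues (to 4 decimals) are 2.7331 (modulus 2.7331); 0.6334 ± 3.6244i (modulus 3.6793). The spectral radius is the largest modulus: r(A) ≈ 3.6793. (Cross-check: r(A) ≤ ||A||_2 ≈ 7.7279; equality holds whenever A is normal, though it can also hold for some non-normal A.)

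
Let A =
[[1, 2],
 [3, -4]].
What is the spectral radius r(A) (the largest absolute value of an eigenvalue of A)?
r(A) = 5

The eigenvalues of A are the roots of its characteristic polynomial. With M = A (coefficients from the trace and determinant):
  p(λ) = det(λ I - M) = λ^2 + 3λ - 10.
For λ^2 + 3λ - 10 the discriminant is 49. It is a perfect square (7^2), so the roots are rational: λ = (-3 ± 7)/2 = 2, -5.
Thus the eigenvalues (to 4 decimals) are 2 (modulus 2); -5 (modulus 5). The spectral radius is the largest modulus: r(A) = 5. (Cross-check: r(A) ≤ ||A||_2 ≈ 5.1167; equality holds whenever A is normal, though it can also hold for some non-normal A.)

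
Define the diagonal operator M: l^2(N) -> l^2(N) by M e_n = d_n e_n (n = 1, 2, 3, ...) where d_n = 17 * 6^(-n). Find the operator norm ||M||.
||M|| = 17/6 (attained at n = 1)

For M diagonal, ||M|| = sup_n |d_n|. The sequence d_n = 17 * 6^(-n) is positive and strictly decreasing (ratio 6^(-1) < 1), so the supremum is d_1 = 17/6. Hence ||M|| = 17/6.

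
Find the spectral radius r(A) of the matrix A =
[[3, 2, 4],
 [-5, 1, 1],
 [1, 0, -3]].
r(A) ≈ 3.4681

The eigenvalues of A are the roots of its characteristic polynomial. With M = A (coefficients from the trace, the sum of principal 2x2 minors, and det A):
  p(λ) = det(λ I - M) = λ^3 - λ^2 - 3λ + 41.
No integer candidate from the rational root theorem (±divisors of 41) is a root, so the roots are irrational. The cubic discriminant is Δ = -42892 < 0, so there is one real root and a complex-conjugate pair. p(-4) = -27 and p(-3) = 14 have opposite signs, so a root lies in (-4, -3); Newton's method refines it to λ ≈ -3.4087. Dividing out (λ - (-3.4087)) leaves approximately λ^2 - 4.4087λ + 12.028. For λ^2 - 4.4087λ + 12.028 the discriminant is -28.6753. It is negative, so the remaining roots are the complex-conjugate pair λ ≈ 2.2044 ± 2.6775i. Their product equals the constant term, so |λ|^2 ≈ 12.028 and |λ| ≈ 3.4681.
Thus the eigenvalues (to 4 decimals) are -3.4087 (modulus 3.4087); 2.2044 ± 2.6775i (modulus 3.4681). The spectral radius is the largest modulus: r(A) ≈ 3.4681. (Cross-check: r(A) ≤ ||A||_2 ≈ 6.0953; equality holds whenever A is normal, though it can also hold for some non-normal A.)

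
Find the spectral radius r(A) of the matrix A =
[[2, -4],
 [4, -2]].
r(A) = sqrt(12) ≈ 3.4641

The eigenvalues of A are the roots of its characteristic polynomial. With M = A (coefficients from the trace and determinant):
  p(λ) = det(λ I - M) = λ^2 + 12.
For λ^2 + 12 the discriminant is -48. It is negative, so the roots are the complex-conjugate pair λ = 0 ± (sqrt(48)/2) i ≈ 0 ± 3.4641i. For a conjugate pair the product of the roots equals the constant term, so |λ|^2 = 12 and |λ| = sqrt(12) ≈ 3.4641.
Thus the eigenvalues (to 4 decimals) are 0 ± 3.4641i (modulus 3.4641). The spectral radius is the largest modulus: r(A) = sqrt(12) ≈ 3.4641. (Cross-check: r(A) ≤ ||A||_2 ≈ 6; equality holds whenever A is normal, though it can also hold for some non-normal A.)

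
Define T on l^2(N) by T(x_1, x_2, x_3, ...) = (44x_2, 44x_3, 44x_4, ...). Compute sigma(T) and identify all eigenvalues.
sigma(T) = closed disk {z in C : |z| ≤ 44}; sigma_p(T) = open disk {z in C : |z| < 44}

Note T = 44·V where V is the unit left shift (V x)_k = x_{k+1}; so sigma(T) = 44·sigma(V) and ||T|| = 44||V||. ||T x||^2 = 1936sum_{k≥2} |x_k|^2 ≤ 1936||x||^2, with equality on {x : x_1 = 0}, so ||T|| = 44. For any lambda with |lambda| < 44, set r = lambda/44 (|r| < 1); the vector x = (1, r, r^2, ...) is in l^2 and satisfies T x = 44(r, r^2, ...) = lambda x, so lambda is an eigenvalue. On the boundary |lambda| = 44 the geometric series diverges, so no l^2 eigenvector exists, but these lambda lie in the approximate point spectrum. Hence sigma(T) is the closed disk of radius 44 and sigma_p(T) is the open disk.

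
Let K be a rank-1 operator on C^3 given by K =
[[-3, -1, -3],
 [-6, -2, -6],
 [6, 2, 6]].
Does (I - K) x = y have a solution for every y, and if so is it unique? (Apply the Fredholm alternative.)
(I - K) is singular (det(I - K) = 0, i.e. 1 ∈ sigma(K)). (I - K) x = y is solvable iff y ⊥ ker((I - K)^*) = span{(-3, -1, -3)}, i.e. iff -3y_1 - y_2 - 3y_3 = 0. When solvable, the solutions are x = y + c·(1, 2, -2), c arbitrary (ker(I - K) = span{(1, 2, -2)}, dimension 1).

K has rank 1, so it is an outer product K = u v^T: every row of K is a multiple of one row vector. Reading off the entries, u = (1, 2, -2) and v = (-3, -1, -3) (row i of K equals u_i·v^T). A rank-one matrix u v^T satisfies K u = u (v·u) and kills the (2)-dimensional subspace v^⊥, so its characteristic polynomial is lambda^2 (lambda - v·u) with v·u = tr K = 1. Hence the eigenvalues of I - K are 1 (multiplicity 2) and 1 - (1) = 0, so det(I - K) = 0. (Direct check: I - K =
[[4, 1, 3],
 [6, 3, 6],
 [-6, -2, -5]]
has determinant 0.) So 1 is an eigenvalue of K and (I - K) is not invertible. The finite-dimensional Fredholm alternative says: either (I - K) is invertible, or ker(I - K) ≠ {0} and then range(I - K) = ker((I - K)^*)^⊥, with dim ker(I - K) = dim ker((I - K)^*). We are in the second case, so we need both kernels. Kernel of I - K: (I - K) u = u - u (v·u) = u - u = 0, so ker(I - K) = span{u} = span{(1, 2, -2)} (it is exactly 1-dimensional because rank(I - K) = 2). Kernel of the adjoint: K is real, so (I - K)^* = I - K^T = I - v u^T, and (I - v u^T) v = v - v (u·v) = 0; hence ker((I - K)^*) = span{v} = span{(-3, -1, -3)}. Therefore (I - K) x = y is solvable iff <y, v> = 0, i.e. iff -3y_1 - y_2 - 3y_3 = 0. When this holds, K y = u (v·y) = 0, so (I - K) y = y and x = y is a particular solution; the full solution set is the line x = y + c·u = y + c·(1, 2, -2), c ∈ C.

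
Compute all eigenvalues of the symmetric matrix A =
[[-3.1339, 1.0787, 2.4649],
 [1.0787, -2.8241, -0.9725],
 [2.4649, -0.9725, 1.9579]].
sigma(A) ≈ {-5, -2, 3}

A is real symmetric, so its spectrum consists of real eigenvalues. Expanding the characteristic polynomial of the displayed matrix gives
  det(λ I - A) = p(λ) = λ^3 + (4)λ^2 + (-11)λ + (-30).
Solving p(λ) = 0 yields eigenvalues ≈ -5, -2, 3. (A is shown rounded to 4 decimals, so these recover the underlying integer eigenvalues to within that precision.)
Verification: the trace of A = -4 equals the sum of eigenvalues -4, and det(A) ≈ 30.0009 matches the eigenvalue product 30.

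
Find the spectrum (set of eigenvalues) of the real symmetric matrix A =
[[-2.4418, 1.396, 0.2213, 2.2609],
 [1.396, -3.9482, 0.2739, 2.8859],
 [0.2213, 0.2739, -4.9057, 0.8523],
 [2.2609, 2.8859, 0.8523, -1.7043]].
sigma(A) ≈ {-6, -5, -4, 2}

A is real symmetric, so its spectrum consists of real eigenvalues. Expanding the characteristic polynomial of the displayed matrix gives
  det(λ I - A) = p(λ) = λ^4 + (13)λ^3 + (44)λ^2 + (-27.9986)λ + (-239.9954).
Solving p(λ) = 0 yields eigenvalues ≈ -6, -5, -4, 2. (A is shown rounded to 4 decimals, so these recover the underlying integer eigenvalues to within that precision.)
Verification: the trace of A = -13 equals the sum of eigenvalues -13, and det(A) ≈ -239.9954 matches the eigenvalue product -240.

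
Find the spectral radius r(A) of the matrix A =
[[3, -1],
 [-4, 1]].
r(A) = (4 + sqrt(20))/2 ≈ 4.2361

The eigenvalues of A are the roots of its characteristic polynomial. With M = A (coefficients from the trace and determinant):
  p(λ) = det(λ I - M) = λ^2 - 4λ - 1.
For λ^2 - 4λ - 1 the discriminant is 20. It is nonnegative but not a perfect square, so the roots are real and irrational: λ = (4 ± sqrt(20))/2 ≈ 4.2361, -0.2361.
Thus the eigenvalues (to 4 decimals) are 4.2361 (modulus 4.2361); -0.2361 (modulus 0.2361). The spectral radius is the largest modulus: r(A) = (4 + sqrt(20))/2 ≈ 4.2361. (Cross-check: r(A) ≤ ||A||_2 ≈ 5.1926; equality holds whenever A is normal, though it can also hold for some non-normal A.)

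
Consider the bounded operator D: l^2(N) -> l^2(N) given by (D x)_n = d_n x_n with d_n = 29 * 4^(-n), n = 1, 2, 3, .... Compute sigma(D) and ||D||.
sigma(D) = {29 * 4^(-n) : n ≥ 1} ∪ {0}; ||D|| = 29/4

A bounded diagonal operator on l^2 with diagonal entries d_n has spectrum equal to the closure of {d_n : n ≥ 1}: every d_n is an eigenvalue (with eigenvector e_n), so {d_n} ⊂ sigma(D); the spectrum is closed, so its closure is too; and for lambda not in the closure, (D - lambda I) has bounded inverse (the diagonal entries 1/(d_n - lambda) are bounded). For our sequence d_n = 29 * 4^(-n), n = 1, 2, 3, ...:
  - {d_n} = {29 * 4^(-n) : n ≥ 1}; the only limit point is 0
  - closure = {29 * 4^(-n) : n ≥ 1} ∪ {0}
For the norm: a diagonal operator has ||D|| = sup_n |d_n|. Here d_n = 29 * 4^(-n) is positive and decreasing, so sup_n |d_n| = d_1 = 29/4. So ||D|| = 29/4.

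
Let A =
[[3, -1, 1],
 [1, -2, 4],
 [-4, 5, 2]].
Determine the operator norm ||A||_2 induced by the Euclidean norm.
||A||_2 ≈ 7.2899 (= sqrt(largest eigenvalue of A^T A))

||A||_2 = sigma_max(A) = sqrt(lambda_max(A^T A)). Form the symmetric matrix M = A^T A =
[[26, -25, -1],
 [-25, 30, 1],
 [-1, 1, 21]].
Its characteristic polynomial (trace, sum of principal 2x2 minors, determinant of M give the coefficients) is
  p(λ) = det(λ I - M) = λ^3 - 77λ^2 + 1329λ - 3249.
No integer candidate from the rational root theorem (±divisors of 3249) is a root, so the roots are irrational. The cubic discriminant is Δ = 849229344 > 0, so there are three distinct real roots. p(2) = -891 and p(3) = 72 have opposite signs, so a root lies in (2, 3); Newton's method refines it to λ ≈ 2.92. p(20) = 531 and p(21) = -36 have opposite signs, so a root lies in (20, 21); Newton's method refines it to λ ≈ 20.9381. p(53) = -228 and p(54) = 1449 have opposite signs, so a root lies in (53, 54); Newton's method refines it to λ ≈ 53.142. Check (Vieta): the three roots sum to 77, matching tr M = 77.
So the eigenvalues of A^T A are ≈ 2.92, 20.9381, 53.142 (all ≥ 0, as they must be for A^T A). The largest is λ_max ≈ 53.142, hence ||A||_2 = sqrt(λ_max) ≈ 7.2899.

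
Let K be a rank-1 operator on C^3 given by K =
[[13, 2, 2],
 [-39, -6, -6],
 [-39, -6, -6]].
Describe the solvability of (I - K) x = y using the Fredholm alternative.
(I - K) is singular (det(I - K) = 0, i.e. 1 ∈ sigma(K)). (I - K) x = y is solvable iff y ⊥ ker((I - K)^*) = span{(13, 2, 2)}, i.e. iff 13y_1 + 2y_2 + 2y_3 = 0. When solvable, the solutions are x = y + c·(1, -3, -3), c arbitrary (ker(I - K) = span{(1, -3, -3)}, dimension 1).

K has rank 1, so it is an outer product K = u v^T: every row of K is a multiple of one row vector. Reading off the entries, u = (1, -3, -3) and v = (13, 2, 2) (row i of K equals u_i·v^T). A rank-one matrix u v^T satisfies K u = u (v·u) and kills the (2)-dimensional subspace v^⊥, so its characteristic polynomial is lambda^2 (lambda - v·u) with v·u = tr K = 1. Hence the eigenvalues of I - K are 1 (multiplicity 2) and 1 - (1) = 0, so det(I - K) = 0. (Direct check: I - K =
[[-12, -2, -2],
 [39, 7, 6],
 [39, 6, 7]]
has determinant 0.) So 1 is an eigenvalue of K and (I - K) is not invertible. The finite-dimensional Fredholm alternative says: either (I - K) is invertible, or ker(I - K) ≠ {0} and then range(I - K) = ker((I - K)^*)^⊥, with dim ker(I - K) = dim ker((I - K)^*). We are in the second case, so we need both kernels. Kernel of I - K: (I - K) u = u - u (v·u) = u - u = 0, so ker(I - K) = span{u} = span{(1, -3, -3)} (it is exactly 1-dimensional because rank(I - K) = 2). Kernel of the adjoint: K is real, so (I - K)^* = I - K^T = I - v u^T, and (I - v u^T) v = v - v (u·v) = 0; hence ker((I - K)^*) = span{v} = span{(13, 2, 2)}. Therefore (I - K) x = y is solvable iff <y, v> = 0, i.e. iff 13y_1 + 2y_2 + 2y_3 = 0. When this holds, K y = u (v·y) = 0, so (I - K) y = y and x = y is a particular solution; the full solution set is the line x = y + c·u = y + c·(1, -3, -3), c ∈ C.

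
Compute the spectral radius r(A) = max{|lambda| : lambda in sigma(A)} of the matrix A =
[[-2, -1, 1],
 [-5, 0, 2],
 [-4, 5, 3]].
r(A) = (5 + sqrt(13))/2 ≈ 4.3028

The eigenvalues of A are the roots of its characteristic polynomial. With M = A (coefficients from the trace, the sum of principal 2x2 minors, and det A):
  p(λ) = det(λ I - M) = λ^3 - λ^2 - 17λ + 12.
By the rational root theorem any rational root is an integer divisor of 12. Testing λ = -4: p(-4) = -64 - 16 + 68 + 12 = 0, so λ = -4 is a root. Dividing out (λ + 4) leaves p(λ) = (λ + 4)(λ^2 - 5λ + 3). For λ^2 - 5λ + 3 the discriminant is 13. It is nonnegative but not a perfect square, so the roots are real and irrational: λ = (5 ± sqrt(13))/2 ≈ 4.3028, 0.6972.
Thus the eigenvalues (to 4 decimals) are 4.3028 (modulus 4.3028); 0.6972 (modulus 0.6972); -4 (modulus 4). The spectral radius is the largest modulus: r(A) = (5 + sqrt(13))/2 ≈ 4.3028. (Cross-check: r(A) ≤ ||A||_2 ≈ 8.3492; equality holds whenever A is normal, though it can also hold for some non-normal A.)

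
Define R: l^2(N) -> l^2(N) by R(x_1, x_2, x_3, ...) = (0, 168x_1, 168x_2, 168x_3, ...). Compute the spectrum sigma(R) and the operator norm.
sigma(R) = closed disk {z in C : |z| ≤ 168}; ||R|| = 168

Note R = 168·U where U is the unit right shift (U x)_k = x_{k-1} (with x_0 := 0); so ||R|| = 168||U|| and sigma(R) = 168·sigma(U). ||R x||^2 = sum_{k≥1} |168x_k|^2 = 28224||x||^2, so ||R|| = 168 and sigma(R) ⊂ {|z| ≤ 168}. For any |lambda| < 168, the equation (R - lambda I) x = 0 forces x_1 = 0, then 168x_k = lambda x_{k+1} ⇒ x = 0, so R has no eigenvalues. But (R - lambda I) is not surjective for |lambda| < 168: solving (R - lambda I) x = e_1 would require x_n proportional to (lambda/168)^(-n), which is not in l^2. So every |lambda| < 168 lies in the residual spectrum. The boundary |lambda| = 168 is in the approximate point spectrum (the spectrum is closed). Hence sigma(R) is the closed disk of radius 168.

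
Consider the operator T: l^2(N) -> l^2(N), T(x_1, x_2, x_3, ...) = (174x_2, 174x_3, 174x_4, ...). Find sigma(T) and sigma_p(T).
sigma(T) = closed disk {z in C : |z| ≤ 174}; sigma_p(T) = open disk {z in C : |z| < 174}

Note T = 174·V where V is the unit left shift (V x)_k = x_{k+1}; so sigma(T) = 174·sigma(V) and ||T|| = 174||V||. ||T x||^2 = 30276sum_{k≥2} |x_k|^2 ≤ 30276||x||^2, with equality on {x : x_1 = 0}, so ||T|| = 174. For any lambda with |lambda| < 174, set r = lambda/174 (|r| < 1); the vector x = (1, r, r^2, ...) is in l^2 and satisfies T x = 174(r, r^2, ...) = lambda x, so lambda is an eigenvalue. On the boundary |lambda| = 174 the geometric series diverges, so no l^2 eigenvector exists, but these lambda lie in the approximate point spectrum. Hence sigma(T) is the closed disk of radius 174 and sigma_p(T) is the open disk.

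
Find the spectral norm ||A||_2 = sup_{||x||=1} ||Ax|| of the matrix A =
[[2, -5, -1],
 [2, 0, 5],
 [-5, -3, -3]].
||A||_2 ≈ 7.9644 (= sqrt(largest eigenvalue of A^T A))

||A||_2 = sigma_max(A) = sqrt(lambda_max(A^T A)). Form the symmetric matrix M = A^T A =
[[33, 5, 23],
 [5, 34, 14],
 [23, 14, 35]].
Its characteristic polynomial (trace, sum of principal 2x2 minors, determinant of M give the coefficients) is
  p(λ) = det(λ I - M) = λ^3 - 102λ^2 + 2717λ - 17161.
No integer candidate from the rational root theorem (±divisors of 17161) is a root, so the roots are irrational. The cubic discriminant is Δ = 1383789217 > 0, so there are three distinct real roots. p(9) = -241 and p(10) = 809 have opposite signs, so a root lies in (9, 10); Newton's method refines it to λ ≈ 9.2176. p(29) = 239 and p(30) = -451 have opposite signs, so a root lies in (29, 30); Newton's method refines it to λ ≈ 29.3509. p(63) = -781 and p(64) = 1079 have opposite signs, so a root lies in (63, 64); Newton's method refines it to λ ≈ 63.4316. Check (Vieta): the three roots sum to 102, matching tr M = 102.
So the eigenvalues of A^T A are ≈ 9.2176, 29.3509, 63.4316 (all ≥ 0, as they must be for A^T A). The largest is λ_max ≈ 63.4316, hence ||A||_2 = sqrt(λ_max) ≈ 7.9644.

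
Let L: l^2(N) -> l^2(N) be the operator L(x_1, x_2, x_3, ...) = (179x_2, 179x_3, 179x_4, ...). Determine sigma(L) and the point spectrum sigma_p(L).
sigma(L) = closed disk {z in C : |z| ≤ 179}; sigma_p(L) = open disk {z in C : |z| < 179}

Note L = 179·V where V is the unit left shift (V x)_k = x_{k+1}; so sigma(L) = 179·sigma(V) and ||L|| = 179||V||. ||L x||^2 = 32041sum_{k≥2} |x_k|^2 ≤ 32041||x||^2, with equality on {x : x_1 = 0}, so ||L|| = 179. For any lambda with |lambda| < 179, set r = lambda/179 (|r| < 1); the vector x = (1, r, r^2, ...) is in l^2 and satisfies L x = 179(r, r^2, ...) = lambda x, so lambda is an eigenvalue. On the boundary |lambda| = 179 the geometric series diverges, so no l^2 eigenvector exists, but these lambda lie in the approximate point spectrum. Hence sigma(L) is the closed disk of radius 179 and sigma_p(L) is the open disk.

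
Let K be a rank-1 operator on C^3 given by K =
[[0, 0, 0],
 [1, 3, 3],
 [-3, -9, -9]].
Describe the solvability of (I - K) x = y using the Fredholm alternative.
(I - K) is invertible (det(I - K) = 7 ≠ 0), so for every y in C^3 the equation (I - K) x = y has a unique solution.

K has rank 1, so it is an outer product K = u v^T: every row of K is a multiple of one row vector. Reading off the entries, u = (0, 1, -3) and v = (1, 3, 3) (row i of K equals u_i·v^T). A rank-one matrix u v^T satisfies K u = u (v·u) and kills the (2)-dimensional subspace v^⊥, so its characteristic polynomial is lambda^2 (lambda - v·u) with v·u = tr K = -6. Hence the eigenvalues of I - K are 1 (multiplicity 2) and 1 - (-6) = 7, so det(I - K) = 7. (Direct check: I - K =
[[1, 0, 0],
 [-1, -2, -3],
 [3, 9, 10]]
has determinant 7.) The finite-dimensional Fredholm alternative says: either (I - K) is invertible, or ker(I - K) ≠ {0} and then range(I - K) = ker((I - K)^*)^⊥, with dim ker(I - K) = dim ker((I - K)^*). Since det(I - K) ≠ 0, 1 is not an eigenvalue of K and ker(I - K) = {0}, so we are in the first case: for every y there is a unique x = (I - K)^(-1) y. Explicitly, by the Sherman–Morrison formula, (I - u v^T)^(-1) = I + u v^T/(1 - v·u), i.e. (I - K)^(-1) = I + K/(7).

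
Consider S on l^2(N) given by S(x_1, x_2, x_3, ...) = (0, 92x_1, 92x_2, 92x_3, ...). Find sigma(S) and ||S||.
sigma(S) = closed disk {z in C : |z| ≤ 92}; ||S|| = 92

Note S = 92·U where U is the unit right shift (U x)_k = x_{k-1} (with x_0 := 0); so ||S|| = 92||U|| and sigma(S) = 92·sigma(U). ||S x||^2 = sum_{k≥1} |92x_k|^2 = 8464||x||^2, so ||S|| = 92 and sigma(S) ⊂ {|z| ≤ 92}. For any |lambda| < 92, the equation (S - lambda I) x = 0 forces x_1 = 0, then 92x_k = lambda x_{k+1} ⇒ x = 0, so S has no eigenvalues. But (S - lambda I) is not surjective for |lambda| < 92: solving (S - lambda I) x = e_1 would require x_n proportional to (lambda/92)^(-n), which is not in l^2. So every |lambda| < 92 lies in the residual spectrum. The boundary |lambda| = 92 is in the approximate point spectrum (the spectrum is closed). Hence sigma(S) is the closed disk of radius 92.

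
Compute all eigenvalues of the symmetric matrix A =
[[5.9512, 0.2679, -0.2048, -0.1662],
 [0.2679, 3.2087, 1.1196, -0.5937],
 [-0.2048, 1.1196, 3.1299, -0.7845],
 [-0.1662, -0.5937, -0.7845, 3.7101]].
sigma(A) ≈ {2, 3, 5, 6}

A is real symmetric, so its spectrum consists of real eigenvalues. Expanding the characteristic polynomial of the displayed matrix gives
  det(λ I - A) = p(λ) = λ^4 + (-16)λ^3 + (90.9988)λ^2 + (-215.9956)λ + (179.9949).
Solving p(λ) = 0 yields eigenvalues ≈ 2, 3, 5, 6. (A is shown rounded to 4 decimals, so these recover the underlying integer eigenvalues to within that precision.)
Verification: the trace of A = 16 equals the sum of eigenvalues 16, and det(A) ≈ 179.9949 matches the eigenvalue product 180.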